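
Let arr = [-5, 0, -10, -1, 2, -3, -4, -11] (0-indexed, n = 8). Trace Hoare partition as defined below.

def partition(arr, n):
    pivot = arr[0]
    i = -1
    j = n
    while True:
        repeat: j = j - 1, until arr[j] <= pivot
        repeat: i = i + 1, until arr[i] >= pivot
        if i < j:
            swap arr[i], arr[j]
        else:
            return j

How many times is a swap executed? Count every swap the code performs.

pivot = arr[0] = -5; i = -1, j = 8
j→7 (arr[7]=-11≤-5), i→0 (arr[0]=-5≥-5); i<j, swap → [-11, 0, -10, -1, 2, -3, -4, -5]
j→2 (arr[2]=-10≤-5), i→1 (arr[1]=0≥-5); i<j, swap → [-11, -10, 0, -1, 2, -3, -4, -5]
j→1, i→2; i≥j, return j=1. arr = [-11, -10, 0, -1, 2, -3, -4, -5]

2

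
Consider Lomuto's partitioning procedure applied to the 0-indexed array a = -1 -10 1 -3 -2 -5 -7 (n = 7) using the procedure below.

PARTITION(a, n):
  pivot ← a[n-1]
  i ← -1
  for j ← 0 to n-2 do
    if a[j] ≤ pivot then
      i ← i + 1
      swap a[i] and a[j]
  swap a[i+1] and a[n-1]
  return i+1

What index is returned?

pivot = a[6] = -7; i = -1
j=0: a[0]=-1 > -7 → no swap
j=1: a[1]=-10 ≤ -7 → i=0, swap a[0],a[1] → -10 -1 1 -3 -2 -5 -7
j=2: a[2]=1 > -7 → no swap
j=3: a[3]=-3 > -7 → no swap
j=4: a[4]=-2 > -7 → no swap
j=5: a[5]=-5 > -7 → no swap
final swap a[1],a[6] → -10 -7 1 -3 -2 -5 -1; return 1

1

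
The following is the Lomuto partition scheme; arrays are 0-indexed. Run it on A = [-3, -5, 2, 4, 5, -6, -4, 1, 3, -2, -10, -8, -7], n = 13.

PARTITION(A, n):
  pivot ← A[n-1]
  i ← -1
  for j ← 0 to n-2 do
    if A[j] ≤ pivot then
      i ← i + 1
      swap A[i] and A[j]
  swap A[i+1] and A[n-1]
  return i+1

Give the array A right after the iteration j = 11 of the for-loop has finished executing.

pivot = A[12] = -7; i = -1
j=0: A[0]=-3 > -7 → no swap
j=1: A[1]=-5 > -7 → no swap
j=2: A[2]=2 > -7 → no swap
j=3: A[3]=4 > -7 → no swap
j=4: A[4]=5 > -7 → no swap
j=5: A[5]=-6 > -7 → no swap
j=6: A[6]=-4 > -7 → no swap
j=7: A[7]=1 > -7 → no swap
j=8: A[8]=3 > -7 → no swap
j=9: A[9]=-2 > -7 → no swap
j=10: A[10]=-10 ≤ -7 → i=0, swap A[0],A[10] → [-10, -5, 2, 4, 5, -6, -4, 1, 3, -2, -3, -8, -7]
j=11: A[11]=-8 ≤ -7 → i=1, swap A[1],A[11] → [-10, -8, 2, 4, 5, -6, -4, 1, 3, -2, -3, -5, -7]
(after j=11) A = [-10, -8, 2, 4, 5, -6, -4, 1, 3, -2, -3, -5, -7]

[-10, -8, 2, 4, 5, -6, -4, 1, 3, -2, -3, -5, -7]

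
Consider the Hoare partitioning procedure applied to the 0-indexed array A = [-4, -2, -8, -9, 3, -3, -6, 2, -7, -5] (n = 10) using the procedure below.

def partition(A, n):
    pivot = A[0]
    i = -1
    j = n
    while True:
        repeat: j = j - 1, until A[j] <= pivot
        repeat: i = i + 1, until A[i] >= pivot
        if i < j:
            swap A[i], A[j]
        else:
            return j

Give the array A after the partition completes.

pivot = A[0] = -4; i = -1, j = 10
j→9 (A[9]=-5≤-4), i→0 (A[0]=-4≥-4); i<j, swap → [-5, -2, -8, -9, 3, -3, -6, 2, -7, -4]
j→8 (A[8]=-7≤-4), i→1 (A[1]=-2≥-4); i<j, swap → [-5, -7, -8, -9, 3, -3, -6, 2, -2, -4]
j→6 (A[6]=-6≤-4), i→4 (A[4]=3≥-4); i<j, swap → [-5, -7, -8, -9, -6, -3, 3, 2, -2, -4]
j→4, i→5; i≥j, return j=4. A = [-5, -7, -8, -9, -6, -3, 3, 2, -2, -4]

[-5, -7, -8, -9, -6, -3, 3, 2, -2, -4]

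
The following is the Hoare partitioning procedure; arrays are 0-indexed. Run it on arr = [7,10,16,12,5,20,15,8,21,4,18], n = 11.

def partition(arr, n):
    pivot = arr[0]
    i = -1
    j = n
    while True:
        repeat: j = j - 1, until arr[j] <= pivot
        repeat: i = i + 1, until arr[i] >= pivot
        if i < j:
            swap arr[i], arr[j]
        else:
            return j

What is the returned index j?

pivot = arr[0] = 7; i = -1, j = 11
j→9 (arr[9]=4≤7), i→0 (arr[0]=7≥7); i<j, swap → [4,10,16,12,5,20,15,8,21,7,18]
j→4 (arr[4]=5≤7), i→1 (arr[1]=10≥7); i<j, swap → [4,5,16,12,10,20,15,8,21,7,18]
j→1, i→2; i≥j, return j=1. arr = [4,5,16,12,10,20,15,8,21,7,18]

1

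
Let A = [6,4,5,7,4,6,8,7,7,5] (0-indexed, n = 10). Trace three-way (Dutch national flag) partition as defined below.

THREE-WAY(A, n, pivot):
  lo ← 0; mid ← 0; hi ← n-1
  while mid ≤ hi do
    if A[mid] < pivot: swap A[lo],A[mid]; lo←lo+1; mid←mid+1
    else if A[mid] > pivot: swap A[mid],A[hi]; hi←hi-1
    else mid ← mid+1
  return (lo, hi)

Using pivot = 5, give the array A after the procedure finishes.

lo=0 mid=0 hi=9
6>5: swap(0,9), hi=8 ⇒ [5,4,5,7,4,6,8,7,7,6]
5=5: mid=1
4<5: swap(0,1), lo=1 mid=2 ⇒ [4,5,5,7,4,6,8,7,7,6]
5=5: mid=3
7>5: swap(3,8), hi=7 ⇒ [4,5,5,7,4,6,8,7,7,6]
7>5: swap(3,7), hi=6 ⇒ [4,5,5,7,4,6,8,7,7,6]
7>5: swap(3,6), hi=5 ⇒ [4,5,5,8,4,6,7,7,7,6]
8>5: swap(3,5), hi=4 ⇒ [4,5,5,6,4,8,7,7,7,6]
6>5: swap(3,4), hi=3 ⇒ [4,5,5,4,6,8,7,7,7,6]
4<5: swap(1,3), lo=2 mid=4 ⇒ [4,4,5,5,6,8,7,7,7,6]
done. lo=2 hi=3; A=[4,4,5,5,6,8,7,7,7,6]

[4,4,5,5,6,8,7,7,7,6]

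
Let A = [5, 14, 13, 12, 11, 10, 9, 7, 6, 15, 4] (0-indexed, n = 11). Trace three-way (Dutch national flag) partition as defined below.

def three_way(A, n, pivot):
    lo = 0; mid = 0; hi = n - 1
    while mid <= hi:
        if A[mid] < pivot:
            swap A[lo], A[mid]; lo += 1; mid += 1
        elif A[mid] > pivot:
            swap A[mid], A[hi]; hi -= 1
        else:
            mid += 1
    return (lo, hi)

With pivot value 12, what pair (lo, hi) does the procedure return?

(7, 7)

pivot = 12; lo=0, mid=0, hi=10
A[mid]=5<12: swap A[0],A[0]; lo=1,mid=1 → [5, 14, 13, 12, 11, 10, 9, 7, 6, 15, 4]
A[mid]=14>12: swap A[1],A[10]; hi=9 → [5, 4, 13, 12, 11, 10, 9, 7, 6, 15, 14]
A[mid]=4<12: swap A[1],A[1]; lo=2,mid=2 → [5, 4, 13, 12, 11, 10, 9, 7, 6, 15, 14]
A[mid]=13>12: swap A[2],A[9]; hi=8 → [5, 4, 15, 12, 11, 10, 9, 7, 6, 13, 14]
A[mid]=15>12: swap A[2],A[8]; hi=7 → [5, 4, 6, 12, 11, 10, 9, 7, 15, 13, 14]
A[mid]=6<12: swap A[2],A[2]; lo=3,mid=3 → [5, 4, 6, 12, 11, 10, 9, 7, 15, 13, 14]
A[mid]=12=12: mid=4
A[mid]=11<12: swap A[3],A[4]; lo=4,mid=5 → [5, 4, 6, 11, 12, 10, 9, 7, 15, 13, 14]
A[mid]=10<12: swap A[4],A[5]; lo=5,mid=6 → [5, 4, 6, 11, 10, 12, 9, 7, 15, 13, 14]
A[mid]=9<12: swap A[5],A[6]; lo=6,mid=7 → [5, 4, 6, 11, 10, 9, 12, 7, 15, 13, 14]
A[mid]=7<12: swap A[6],A[7]; lo=7,mid=8 → [5, 4, 6, 11, 10, 9, 7, 12, 15, 13, 14]
end: lo=7, hi=7; A = [5, 4, 6, 11, 10, 9, 7, 12, 15, 13, 14]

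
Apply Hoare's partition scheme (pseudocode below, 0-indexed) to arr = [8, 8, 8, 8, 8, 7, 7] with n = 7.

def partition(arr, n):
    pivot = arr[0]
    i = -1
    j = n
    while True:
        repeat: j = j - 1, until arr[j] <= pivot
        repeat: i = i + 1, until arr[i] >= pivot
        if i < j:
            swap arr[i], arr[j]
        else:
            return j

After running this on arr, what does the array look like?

pivot = arr[0] = 8; i = -1, j = 7
j→6 (arr[6]=7≤8), i→0 (arr[0]=8≥8); i<j, swap → [7, 8, 8, 8, 8, 7, 8]
j→5 (arr[5]=7≤8), i→1 (arr[1]=8≥8); i<j, swap → [7, 7, 8, 8, 8, 8, 8]
j→4 (arr[4]=8≤8), i→2 (arr[2]=8≥8); i<j, swap → [7, 7, 8, 8, 8, 8, 8]
j→3, i→3; i≥j, return j=3. arr = [7, 7, 8, 8, 8, 8, 8]

[7, 7, 8, 8, 8, 8, 8]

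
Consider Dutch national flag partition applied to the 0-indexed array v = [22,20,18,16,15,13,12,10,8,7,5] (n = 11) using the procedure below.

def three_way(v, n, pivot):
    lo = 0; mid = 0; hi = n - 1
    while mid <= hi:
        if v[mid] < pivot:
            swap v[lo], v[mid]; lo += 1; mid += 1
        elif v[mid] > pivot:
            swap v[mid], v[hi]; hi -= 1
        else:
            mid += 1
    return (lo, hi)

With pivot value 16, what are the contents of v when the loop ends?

lo=0 mid=0 hi=10
22>16: swap(0,10), hi=9 ⇒ [5,20,18,16,15,13,12,10,8,7,22]
5<16: swap(0,0), lo=1 mid=1 ⇒ [5,20,18,16,15,13,12,10,8,7,22]
20>16: swap(1,9), hi=8 ⇒ [5,7,18,16,15,13,12,10,8,20,22]
7<16: swap(1,1), lo=2 mid=2 ⇒ [5,7,18,16,15,13,12,10,8,20,22]
18>16: swap(2,8), hi=7 ⇒ [5,7,8,16,15,13,12,10,18,20,22]
8<16: swap(2,2), lo=3 mid=3 ⇒ [5,7,8,16,15,13,12,10,18,20,22]
16=16: mid=4
15<16: swap(3,4), lo=4 mid=5 ⇒ [5,7,8,15,16,13,12,10,18,20,22]
13<16: swap(4,5), lo=5 mid=6 ⇒ [5,7,8,15,13,16,12,10,18,20,22]
12<16: swap(5,6), lo=6 mid=7 ⇒ [5,7,8,15,13,12,16,10,18,20,22]
10<16: swap(6,7), lo=7 mid=8 ⇒ [5,7,8,15,13,12,10,16,18,20,22]
done. lo=7 hi=7; v=[5,7,8,15,13,12,10,16,18,20,22]

[5,7,8,15,13,12,10,16,18,20,22]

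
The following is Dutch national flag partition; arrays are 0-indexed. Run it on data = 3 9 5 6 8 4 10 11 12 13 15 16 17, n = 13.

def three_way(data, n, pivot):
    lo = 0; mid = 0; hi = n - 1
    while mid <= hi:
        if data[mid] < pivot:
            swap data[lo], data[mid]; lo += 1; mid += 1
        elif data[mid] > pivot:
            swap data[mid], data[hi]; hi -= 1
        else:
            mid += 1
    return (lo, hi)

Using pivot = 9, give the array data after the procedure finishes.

lo=0 mid=0 hi=12
3<9: swap(0,0), lo=1 mid=1 ⇒ 3 9 5 6 8 4 10 11 12 13 15 16 17
9=9: mid=2
5<9: swap(1,2), lo=2 mid=3 ⇒ 3 5 9 6 8 4 10 11 12 13 15 16 17
6<9: swap(2,3), lo=3 mid=4 ⇒ 3 5 6 9 8 4 10 11 12 13 15 16 17
8<9: swap(3,4), lo=4 mid=5 ⇒ 3 5 6 8 9 4 10 11 12 13 15 16 17
4<9: swap(4,5), lo=5 mid=6 ⇒ 3 5 6 8 4 9 10 11 12 13 15 16 17
10>9: swap(6,12), hi=11 ⇒ 3 5 6 8 4 9 17 11 12 13 15 16 10
17>9: swap(6,11), hi=10 ⇒ 3 5 6 8 4 9 16 11 12 13 15 17 10
16>9: swap(6,10), hi=9 ⇒ 3 5 6 8 4 9 15 11 12 13 16 17 10
15>9: swap(6,9), hi=8 ⇒ 3 5 6 8 4 9 13 11 12 15 16 17 10
13>9: swap(6,8), hi=7 ⇒ 3 5 6 8 4 9 12 11 13 15 16 17 10
12>9: swap(6,7), hi=6 ⇒ 3 5 6 8 4 9 11 12 13 15 16 17 10
11>9: swap(6,6), hi=5 ⇒ 3 5 6 8 4 9 11 12 13 15 16 17 10
done. lo=5 hi=5; data=3 5 6 8 4 9 11 12 13 15 16 17 10

3 5 6 8 4 9 11 12 13 15 16 17 10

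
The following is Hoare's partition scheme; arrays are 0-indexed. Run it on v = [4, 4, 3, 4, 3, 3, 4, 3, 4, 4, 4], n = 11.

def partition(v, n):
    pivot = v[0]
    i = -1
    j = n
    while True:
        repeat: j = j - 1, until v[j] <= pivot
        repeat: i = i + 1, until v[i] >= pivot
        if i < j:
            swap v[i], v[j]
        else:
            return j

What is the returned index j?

pivot=4
j stops at 10 (4), i stops at 0 (4); swap ⇒ [4, 4, 3, 4, 3, 3, 4, 3, 4, 4, 4]
j stops at 9 (4), i stops at 1 (4); swap ⇒ [4, 4, 3, 4, 3, 3, 4, 3, 4, 4, 4]
j stops at 8 (4), i stops at 3 (4); swap ⇒ [4, 4, 3, 4, 3, 3, 4, 3, 4, 4, 4]
j stops at 7 (3), i stops at 6 (4); swap ⇒ [4, 4, 3, 4, 3, 3, 3, 4, 4, 4, 4]
j stops at 6, i stops at 7; i≥j ⇒ return 6. v=[4, 4, 3, 4, 3, 3, 3, 4, 4, 4, 4]

6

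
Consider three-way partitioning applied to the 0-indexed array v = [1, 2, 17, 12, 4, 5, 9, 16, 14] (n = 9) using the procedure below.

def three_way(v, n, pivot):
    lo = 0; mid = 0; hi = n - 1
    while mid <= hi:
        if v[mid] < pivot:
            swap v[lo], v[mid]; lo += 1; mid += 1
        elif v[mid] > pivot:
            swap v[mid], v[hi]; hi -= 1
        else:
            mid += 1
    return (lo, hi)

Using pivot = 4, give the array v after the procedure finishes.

pivot = 4; lo=0, mid=0, hi=8
v[mid]=1<4: swap v[0],v[0]; lo=1,mid=1 → [1, 2, 17, 12, 4, 5, 9, 16, 14]
v[mid]=2<4: swap v[1],v[1]; lo=2,mid=2 → [1, 2, 17, 12, 4, 5, 9, 16, 14]
v[mid]=17>4: swap v[2],v[8]; hi=7 → [1, 2, 14, 12, 4, 5, 9, 16, 17]
v[mid]=14>4: swap v[2],v[7]; hi=6 → [1, 2, 16, 12, 4, 5, 9, 14, 17]
v[mid]=16>4: swap v[2],v[6]; hi=5 → [1, 2, 9, 12, 4, 5, 16, 14, 17]
v[mid]=9>4: swap v[2],v[5]; hi=4 → [1, 2, 5, 12, 4, 9, 16, 14, 17]
v[mid]=5>4: swap v[2],v[4]; hi=3 → [1, 2, 4, 12, 5, 9, 16, 14, 17]
v[mid]=4=4: mid=3
v[mid]=12>4: swap v[3],v[3]; hi=2 → [1, 2, 4, 12, 5, 9, 16, 14, 17]
end: lo=2, hi=2; v = [1, 2, 4, 12, 5, 9, 16, 14, 17]

[1, 2, 4, 12, 5, 9, 16, 14, 17]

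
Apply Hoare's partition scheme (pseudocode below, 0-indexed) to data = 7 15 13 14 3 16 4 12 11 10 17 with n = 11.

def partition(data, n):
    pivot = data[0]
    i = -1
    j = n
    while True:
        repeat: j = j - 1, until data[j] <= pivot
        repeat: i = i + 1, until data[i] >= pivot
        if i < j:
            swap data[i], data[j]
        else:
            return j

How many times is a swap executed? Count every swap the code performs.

2

pivot = data[0] = 7; i = -1, j = 11
j→6 (data[6]=4≤7), i→0 (data[0]=7≥7); i<j, swap → 4 15 13 14 3 16 7 12 11 10 17
j→4 (data[4]=3≤7), i→1 (data[1]=15≥7); i<j, swap → 4 3 13 14 15 16 7 12 11 10 17
j→1, i→2; i≥j, return j=1. data = 4 3 13 14 15 16 7 12 11 10 17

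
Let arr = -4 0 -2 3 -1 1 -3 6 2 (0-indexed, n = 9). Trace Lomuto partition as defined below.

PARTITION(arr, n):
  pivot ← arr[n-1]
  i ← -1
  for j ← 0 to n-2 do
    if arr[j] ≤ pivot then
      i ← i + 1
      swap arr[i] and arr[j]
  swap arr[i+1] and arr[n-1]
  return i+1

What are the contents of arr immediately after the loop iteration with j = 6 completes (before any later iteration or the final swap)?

-4 0 -2 -1 1 -3 3 6 2

pivot=2, i=-1
j=0: -4≤2, i=0, swap(0,0) ⇒ -4 0 -2 3 -1 1 -3 6 2
j=1: 0≤2, i=1, swap(1,1) ⇒ -4 0 -2 3 -1 1 -3 6 2
j=2: -2≤2, i=2, swap(2,2) ⇒ -4 0 -2 3 -1 1 -3 6 2
j=3: 3>2, skip
j=4: -1≤2, i=3, swap(3,4) ⇒ -4 0 -2 -1 3 1 -3 6 2
j=5: 1≤2, i=4, swap(4,5) ⇒ -4 0 -2 -1 1 3 -3 6 2
j=6: -3≤2, i=5, swap(5,6) ⇒ -4 0 -2 -1 1 -3 3 6 2
(after j=6) arr = -4 0 -2 -1 1 -3 3 6 2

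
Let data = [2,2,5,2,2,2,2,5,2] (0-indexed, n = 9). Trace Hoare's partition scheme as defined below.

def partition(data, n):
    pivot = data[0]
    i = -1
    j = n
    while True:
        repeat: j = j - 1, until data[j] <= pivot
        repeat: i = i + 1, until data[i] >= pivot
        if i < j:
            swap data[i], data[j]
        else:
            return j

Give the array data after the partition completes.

pivot = data[0] = 2; i = -1, j = 9
j→8 (data[8]=2≤2), i→0 (data[0]=2≥2); i<j, swap → [2,2,5,2,2,2,2,5,2]
j→6 (data[6]=2≤2), i→1 (data[1]=2≥2); i<j, swap → [2,2,5,2,2,2,2,5,2]
j→5 (data[5]=2≤2), i→2 (data[2]=5≥2); i<j, swap → [2,2,2,2,2,5,2,5,2]
j→4 (data[4]=2≤2), i→3 (data[3]=2≥2); i<j, swap → [2,2,2,2,2,5,2,5,2]
j→3, i→4; i≥j, return j=3. data = [2,2,2,2,2,5,2,5,2]

[2,2,2,2,2,5,2,5,2]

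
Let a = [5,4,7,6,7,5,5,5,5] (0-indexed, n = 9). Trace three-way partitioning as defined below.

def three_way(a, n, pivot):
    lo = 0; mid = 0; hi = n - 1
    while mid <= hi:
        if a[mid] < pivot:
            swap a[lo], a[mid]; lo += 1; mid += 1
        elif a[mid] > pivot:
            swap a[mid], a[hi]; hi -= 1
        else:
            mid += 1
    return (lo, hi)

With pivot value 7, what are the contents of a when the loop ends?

[5,4,6,5,5,5,5,7,7]

lo=0 mid=0 hi=8
5<7: swap(0,0), lo=1 mid=1 ⇒ [5,4,7,6,7,5,5,5,5]
4<7: swap(1,1), lo=2 mid=2 ⇒ [5,4,7,6,7,5,5,5,5]
7=7: mid=3
6<7: swap(2,3), lo=3 mid=4 ⇒ [5,4,6,7,7,5,5,5,5]
7=7: mid=5
5<7: swap(3,5), lo=4 mid=6 ⇒ [5,4,6,5,7,7,5,5,5]
5<7: swap(4,6), lo=5 mid=7 ⇒ [5,4,6,5,5,7,7,5,5]
5<7: swap(5,7), lo=6 mid=8 ⇒ [5,4,6,5,5,5,7,7,5]
5<7: swap(6,8), lo=7 mid=9 ⇒ [5,4,6,5,5,5,5,7,7]
done. lo=7 hi=8; a=[5,4,6,5,5,5,5,7,7]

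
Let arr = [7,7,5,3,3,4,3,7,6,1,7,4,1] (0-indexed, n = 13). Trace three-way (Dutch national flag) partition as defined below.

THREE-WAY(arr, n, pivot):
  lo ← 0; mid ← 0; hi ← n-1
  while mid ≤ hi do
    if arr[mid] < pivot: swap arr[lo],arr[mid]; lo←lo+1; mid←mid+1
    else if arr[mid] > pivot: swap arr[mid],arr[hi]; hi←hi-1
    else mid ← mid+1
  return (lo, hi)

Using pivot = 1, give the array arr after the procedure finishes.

[1,1,3,3,4,3,7,6,5,7,4,7,7]

pivot = 1; lo=0, mid=0, hi=12
arr[mid]=7>1: swap arr[0],arr[12]; hi=11 → [1,7,5,3,3,4,3,7,6,1,7,4,7]
arr[mid]=1=1: mid=1
arr[mid]=7>1: swap arr[1],arr[11]; hi=10 → [1,4,5,3,3,4,3,7,6,1,7,7,7]
arr[mid]=4>1: swap arr[1],arr[10]; hi=9 → [1,7,5,3,3,4,3,7,6,1,4,7,7]
arr[mid]=7>1: swap arr[1],arr[9]; hi=8 → [1,1,5,3,3,4,3,7,6,7,4,7,7]
arr[mid]=1=1: mid=2
arr[mid]=5>1: swap arr[2],arr[8]; hi=7 → [1,1,6,3,3,4,3,7,5,7,4,7,7]
arr[mid]=6>1: swap arr[2],arr[7]; hi=6 → [1,1,7,3,3,4,3,6,5,7,4,7,7]
arr[mid]=7>1: swap arr[2],arr[6]; hi=5 → [1,1,3,3,3,4,7,6,5,7,4,7,7]
arr[mid]=3>1: swap arr[2],arr[5]; hi=4 → [1,1,4,3,3,3,7,6,5,7,4,7,7]
arr[mid]=4>1: swap arr[2],arr[4]; hi=3 → [1,1,3,3,4,3,7,6,5,7,4,7,7]
arr[mid]=3>1: swap arr[2],arr[3]; hi=2 → [1,1,3,3,4,3,7,6,5,7,4,7,7]
arr[mid]=3>1: swap arr[2],arr[2]; hi=1 → [1,1,3,3,4,3,7,6,5,7,4,7,7]
end: lo=0, hi=1; arr = [1,1,3,3,4,3,7,6,5,7,4,7,7]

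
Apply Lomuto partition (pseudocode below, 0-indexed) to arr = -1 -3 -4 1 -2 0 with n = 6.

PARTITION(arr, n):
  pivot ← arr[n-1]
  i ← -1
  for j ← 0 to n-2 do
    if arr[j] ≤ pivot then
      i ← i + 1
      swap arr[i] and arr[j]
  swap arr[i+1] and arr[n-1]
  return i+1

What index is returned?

4

pivot=0, i=-1
j=0: -1≤0, i=0, swap(0,0) ⇒ -1 -3 -4 1 -2 0
j=1: -3≤0, i=1, swap(1,1) ⇒ -1 -3 -4 1 -2 0
j=2: -4≤0, i=2, swap(2,2) ⇒ -1 -3 -4 1 -2 0
j=3: 1>0, skip
j=4: -2≤0, i=3, swap(3,4) ⇒ -1 -3 -4 -2 1 0
swap(4,5) ⇒ -1 -3 -4 -2 0 1; return 4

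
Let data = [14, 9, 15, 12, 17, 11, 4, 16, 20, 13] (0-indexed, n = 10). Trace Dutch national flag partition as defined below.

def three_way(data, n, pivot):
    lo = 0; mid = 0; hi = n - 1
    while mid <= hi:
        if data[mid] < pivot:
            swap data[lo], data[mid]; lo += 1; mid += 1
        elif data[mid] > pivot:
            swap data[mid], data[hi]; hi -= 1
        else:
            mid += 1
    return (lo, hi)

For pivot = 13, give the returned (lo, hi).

pivot = 13; lo=0, mid=0, hi=9
data[mid]=14>13: swap data[0],data[9]; hi=8 → [13, 9, 15, 12, 17, 11, 4, 16, 20, 14]
data[mid]=13=13: mid=1
data[mid]=9<13: swap data[0],data[1]; lo=1,mid=2 → [9, 13, 15, 12, 17, 11, 4, 16, 20, 14]
data[mid]=15>13: swap data[2],data[8]; hi=7 → [9, 13, 20, 12, 17, 11, 4, 16, 15, 14]
data[mid]=20>13: swap data[2],data[7]; hi=6 → [9, 13, 16, 12, 17, 11, 4, 20, 15, 14]
data[mid]=16>13: swap data[2],data[6]; hi=5 → [9, 13, 4, 12, 17, 11, 16, 20, 15, 14]
data[mid]=4<13: swap data[1],data[2]; lo=2,mid=3 → [9, 4, 13, 12, 17, 11, 16, 20, 15, 14]
data[mid]=12<13: swap data[2],data[3]; lo=3,mid=4 → [9, 4, 12, 13, 17, 11, 16, 20, 15, 14]
data[mid]=17>13: swap data[4],data[5]; hi=4 → [9, 4, 12, 13, 11, 17, 16, 20, 15, 14]
data[mid]=11<13: swap data[3],data[4]; lo=4,mid=5 → [9, 4, 12, 11, 13, 17, 16, 20, 15, 14]
end: lo=4, hi=4; data = [9, 4, 12, 11, 13, 17, 16, 20, 15, 14]

(4, 4)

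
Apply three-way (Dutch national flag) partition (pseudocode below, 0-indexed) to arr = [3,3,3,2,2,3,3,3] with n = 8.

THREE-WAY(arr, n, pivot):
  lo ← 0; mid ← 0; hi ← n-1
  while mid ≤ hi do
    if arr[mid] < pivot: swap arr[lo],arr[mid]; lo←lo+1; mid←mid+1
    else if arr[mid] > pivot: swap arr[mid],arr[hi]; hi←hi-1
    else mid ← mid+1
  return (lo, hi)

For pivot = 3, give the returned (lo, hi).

(2, 7)

lo=0 mid=0 hi=7
3=3: mid=1
3=3: mid=2
3=3: mid=3
2<3: swap(0,3), lo=1 mid=4 ⇒ [2,3,3,3,2,3,3,3]
2<3: swap(1,4), lo=2 mid=5 ⇒ [2,2,3,3,3,3,3,3]
3=3: mid=6
3=3: mid=7
3=3: mid=8
done. lo=2 hi=7; arr=[2,2,3,3,3,3,3,3]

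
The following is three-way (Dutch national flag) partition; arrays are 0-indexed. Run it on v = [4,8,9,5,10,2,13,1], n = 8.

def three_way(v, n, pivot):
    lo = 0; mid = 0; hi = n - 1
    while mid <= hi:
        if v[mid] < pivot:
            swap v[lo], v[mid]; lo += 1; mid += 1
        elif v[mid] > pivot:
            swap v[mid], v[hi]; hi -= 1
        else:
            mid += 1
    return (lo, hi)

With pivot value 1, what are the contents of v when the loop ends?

[1,9,5,10,2,13,8,4]

pivot = 1; lo=0, mid=0, hi=7
v[mid]=4>1: swap v[0],v[7]; hi=6 → [1,8,9,5,10,2,13,4]
v[mid]=1=1: mid=1
v[mid]=8>1: swap v[1],v[6]; hi=5 → [1,13,9,5,10,2,8,4]
v[mid]=13>1: swap v[1],v[5]; hi=4 → [1,2,9,5,10,13,8,4]
v[mid]=2>1: swap v[1],v[4]; hi=3 → [1,10,9,5,2,13,8,4]
v[mid]=10>1: swap v[1],v[3]; hi=2 → [1,5,9,10,2,13,8,4]
v[mid]=5>1: swap v[1],v[2]; hi=1 → [1,9,5,10,2,13,8,4]
v[mid]=9>1: swap v[1],v[1]; hi=0 → [1,9,5,10,2,13,8,4]
end: lo=0, hi=0; v = [1,9,5,10,2,13,8,4]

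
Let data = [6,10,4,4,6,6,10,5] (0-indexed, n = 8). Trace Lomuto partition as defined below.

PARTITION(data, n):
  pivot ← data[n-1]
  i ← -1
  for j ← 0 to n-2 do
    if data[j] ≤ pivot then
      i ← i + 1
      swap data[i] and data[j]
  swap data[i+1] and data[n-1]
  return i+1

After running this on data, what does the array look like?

pivot=5, i=-1
j=0: 6>5, skip
j=1: 10>5, skip
j=2: 4≤5, i=0, swap(0,2) ⇒ [4,10,6,4,6,6,10,5]
j=3: 4≤5, i=1, swap(1,3) ⇒ [4,4,6,10,6,6,10,5]
j=4: 6>5, skip
j=5: 6>5, skip
j=6: 10>5, skip
swap(2,7) ⇒ [4,4,5,10,6,6,10,6]; return 2

[4,4,5,10,6,6,10,6]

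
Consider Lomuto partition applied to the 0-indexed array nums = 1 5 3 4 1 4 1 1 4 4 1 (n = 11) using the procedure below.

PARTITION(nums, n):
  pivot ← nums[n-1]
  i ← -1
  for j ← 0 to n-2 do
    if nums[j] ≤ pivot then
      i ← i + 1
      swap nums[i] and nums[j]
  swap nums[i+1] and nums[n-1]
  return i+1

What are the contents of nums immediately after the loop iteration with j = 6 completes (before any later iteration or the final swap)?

1 1 1 4 5 4 3 1 4 4 1

pivot = nums[10] = 1; i = -1
j=0: nums[0]=1 ≤ 1 → i=0, swap nums[0],nums[0] (no change) → 1 5 3 4 1 4 1 1 4 4 1
j=1: nums[1]=5 > 1 → no swap
j=2: nums[2]=3 > 1 → no swap
j=3: nums[3]=4 > 1 → no swap
j=4: nums[4]=1 ≤ 1 → i=1, swap nums[1],nums[4] → 1 1 3 4 5 4 1 1 4 4 1
j=5: nums[5]=4 > 1 → no swap
j=6: nums[6]=1 ≤ 1 → i=2, swap nums[2],nums[6] → 1 1 1 4 5 4 3 1 4 4 1
(after j=6) nums = 1 1 1 4 5 4 3 1 4 4 1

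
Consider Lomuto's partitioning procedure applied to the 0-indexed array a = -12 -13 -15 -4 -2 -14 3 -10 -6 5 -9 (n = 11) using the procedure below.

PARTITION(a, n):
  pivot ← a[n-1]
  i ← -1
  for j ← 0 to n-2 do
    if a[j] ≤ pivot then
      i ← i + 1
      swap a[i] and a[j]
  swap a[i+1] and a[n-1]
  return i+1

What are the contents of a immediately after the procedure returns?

pivot=-9, i=-1
j=0: -12≤-9, i=0, swap(0,0) ⇒ -12 -13 -15 -4 -2 -14 3 -10 -6 5 -9
j=1: -13≤-9, i=1, swap(1,1) ⇒ -12 -13 -15 -4 -2 -14 3 -10 -6 5 -9
j=2: -15≤-9, i=2, swap(2,2) ⇒ -12 -13 -15 -4 -2 -14 3 -10 -6 5 -9
j=3: -4>-9, skip
j=4: -2>-9, skip
j=5: -14≤-9, i=3, swap(3,5) ⇒ -12 -13 -15 -14 -2 -4 3 -10 -6 5 -9
j=6: 3>-9, skip
j=7: -10≤-9, i=4, swap(4,7) ⇒ -12 -13 -15 -14 -10 -4 3 -2 -6 5 -9
j=8: -6>-9, skip
j=9: 5>-9, skip
swap(5,10) ⇒ -12 -13 -15 -14 -10 -9 3 -2 -6 5 -4; return 5

-12 -13 -15 -14 -10 -9 3 -2 -6 5 -4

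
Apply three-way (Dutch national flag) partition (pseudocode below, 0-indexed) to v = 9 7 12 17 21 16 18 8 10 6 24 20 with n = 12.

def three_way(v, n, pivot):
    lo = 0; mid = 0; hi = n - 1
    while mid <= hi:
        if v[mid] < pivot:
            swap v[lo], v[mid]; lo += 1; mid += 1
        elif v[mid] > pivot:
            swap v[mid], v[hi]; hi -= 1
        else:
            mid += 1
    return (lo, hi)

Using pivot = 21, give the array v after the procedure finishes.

lo=0 mid=0 hi=11
9<21: swap(0,0), lo=1 mid=1 ⇒ 9 7 12 17 21 16 18 8 10 6 24 20
7<21: swap(1,1), lo=2 mid=2 ⇒ 9 7 12 17 21 16 18 8 10 6 24 20
12<21: swap(2,2), lo=3 mid=3 ⇒ 9 7 12 17 21 16 18 8 10 6 24 20
17<21: swap(3,3), lo=4 mid=4 ⇒ 9 7 12 17 21 16 18 8 10 6 24 20
21=21: mid=5
16<21: swap(4,5), lo=5 mid=6 ⇒ 9 7 12 17 16 21 18 8 10 6 24 20
18<21: swap(5,6), lo=6 mid=7 ⇒ 9 7 12 17 16 18 21 8 10 6 24 20
8<21: swap(6,7), lo=7 mid=8 ⇒ 9 7 12 17 16 18 8 21 10 6 24 20
10<21: swap(7,8), lo=8 mid=9 ⇒ 9 7 12 17 16 18 8 10 21 6 24 20
6<21: swap(8,9), lo=9 mid=10 ⇒ 9 7 12 17 16 18 8 10 6 21 24 20
24>21: swap(10,11), hi=10 ⇒ 9 7 12 17 16 18 8 10 6 21 20 24
20<21: swap(9,10), lo=10 mid=11 ⇒ 9 7 12 17 16 18 8 10 6 20 21 24
done. lo=10 hi=10; v=9 7 12 17 16 18 8 10 6 20 21 24

9 7 12 17 16 18 8 10 6 20 21 24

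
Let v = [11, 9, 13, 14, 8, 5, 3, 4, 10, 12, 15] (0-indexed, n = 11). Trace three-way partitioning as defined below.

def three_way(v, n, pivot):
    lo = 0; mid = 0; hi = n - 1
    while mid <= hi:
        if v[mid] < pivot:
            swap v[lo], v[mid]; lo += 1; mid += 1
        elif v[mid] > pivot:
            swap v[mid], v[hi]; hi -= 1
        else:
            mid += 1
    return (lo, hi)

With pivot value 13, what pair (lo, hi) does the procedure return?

(8, 8)

pivot = 13; lo=0, mid=0, hi=10
v[mid]=11<13: swap v[0],v[0]; lo=1,mid=1 → [11, 9, 13, 14, 8, 5, 3, 4, 10, 12, 15]
v[mid]=9<13: swap v[1],v[1]; lo=2,mid=2 → [11, 9, 13, 14, 8, 5, 3, 4, 10, 12, 15]
v[mid]=13=13: mid=3
v[mid]=14>13: swap v[3],v[10]; hi=9 → [11, 9, 13, 15, 8, 5, 3, 4, 10, 12, 14]
v[mid]=15>13: swap v[3],v[9]; hi=8 → [11, 9, 13, 12, 8, 5, 3, 4, 10, 15, 14]
v[mid]=12<13: swap v[2],v[3]; lo=3,mid=4 → [11, 9, 12, 13, 8, 5, 3, 4, 10, 15, 14]
v[mid]=8<13: swap v[3],v[4]; lo=4,mid=5 → [11, 9, 12, 8, 13, 5, 3, 4, 10, 15, 14]
v[mid]=5<13: swap v[4],v[5]; lo=5,mid=6 → [11, 9, 12, 8, 5, 13, 3, 4, 10, 15, 14]
v[mid]=3<13: swap v[5],v[6]; lo=6,mid=7 → [11, 9, 12, 8, 5, 3, 13, 4, 10, 15, 14]
v[mid]=4<13: swap v[6],v[7]; lo=7,mid=8 → [11, 9, 12, 8, 5, 3, 4, 13, 10, 15, 14]
v[mid]=10<13: swap v[7],v[8]; lo=8,mid=9 → [11, 9, 12, 8, 5, 3, 4, 10, 13, 15, 14]
end: lo=8, hi=8; v = [11, 9, 12, 8, 5, 3, 4, 10, 13, 15, 14]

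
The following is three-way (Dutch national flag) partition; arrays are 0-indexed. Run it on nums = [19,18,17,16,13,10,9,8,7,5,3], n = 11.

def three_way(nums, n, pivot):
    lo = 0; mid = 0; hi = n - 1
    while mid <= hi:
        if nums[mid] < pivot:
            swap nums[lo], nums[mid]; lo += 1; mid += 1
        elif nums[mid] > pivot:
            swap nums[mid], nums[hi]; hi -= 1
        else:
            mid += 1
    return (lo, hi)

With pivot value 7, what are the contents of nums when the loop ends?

[3,5,7,13,10,9,8,16,17,18,19]

lo=0 mid=0 hi=10
19>7: swap(0,10), hi=9 ⇒ [3,18,17,16,13,10,9,8,7,5,19]
3<7: swap(0,0), lo=1 mid=1 ⇒ [3,18,17,16,13,10,9,8,7,5,19]
18>7: swap(1,9), hi=8 ⇒ [3,5,17,16,13,10,9,8,7,18,19]
5<7: swap(1,1), lo=2 mid=2 ⇒ [3,5,17,16,13,10,9,8,7,18,19]
17>7: swap(2,8), hi=7 ⇒ [3,5,7,16,13,10,9,8,17,18,19]
7=7: mid=3
16>7: swap(3,7), hi=6 ⇒ [3,5,7,8,13,10,9,16,17,18,19]
8>7: swap(3,6), hi=5 ⇒ [3,5,7,9,13,10,8,16,17,18,19]
9>7: swap(3,5), hi=4 ⇒ [3,5,7,10,13,9,8,16,17,18,19]
10>7: swap(3,4), hi=3 ⇒ [3,5,7,13,10,9,8,16,17,18,19]
13>7: swap(3,3), hi=2 ⇒ [3,5,7,13,10,9,8,16,17,18,19]
done. lo=2 hi=2; nums=[3,5,7,13,10,9,8,16,17,18,19]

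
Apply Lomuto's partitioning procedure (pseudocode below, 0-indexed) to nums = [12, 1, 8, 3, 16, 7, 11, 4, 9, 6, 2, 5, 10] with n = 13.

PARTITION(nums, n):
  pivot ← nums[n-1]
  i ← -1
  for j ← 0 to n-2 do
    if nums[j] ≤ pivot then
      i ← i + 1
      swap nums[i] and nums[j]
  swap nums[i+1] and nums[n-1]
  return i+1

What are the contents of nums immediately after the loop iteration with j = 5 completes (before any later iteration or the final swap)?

pivot = nums[12] = 10; i = -1
j=0: nums[0]=12 > 10 → no swap
j=1: nums[1]=1 ≤ 10 → i=0, swap nums[0],nums[1] → [1, 12, 8, 3, 16, 7, 11, 4, 9, 6, 2, 5, 10]
j=2: nums[2]=8 ≤ 10 → i=1, swap nums[1],nums[2] → [1, 8, 12, 3, 16, 7, 11, 4, 9, 6, 2, 5, 10]
j=3: nums[3]=3 ≤ 10 → i=2, swap nums[2],nums[3] → [1, 8, 3, 12, 16, 7, 11, 4, 9, 6, 2, 5, 10]
j=4: nums[4]=16 > 10 → no swap
j=5: nums[5]=7 ≤ 10 → i=3, swap nums[3],nums[5] → [1, 8, 3, 7, 16, 12, 11, 4, 9, 6, 2, 5, 10]
(after j=5) nums = [1, 8, 3, 7, 16, 12, 11, 4, 9, 6, 2, 5, 10]

[1, 8, 3, 7, 16, 12, 11, 4, 9, 6, 2, 5, 10]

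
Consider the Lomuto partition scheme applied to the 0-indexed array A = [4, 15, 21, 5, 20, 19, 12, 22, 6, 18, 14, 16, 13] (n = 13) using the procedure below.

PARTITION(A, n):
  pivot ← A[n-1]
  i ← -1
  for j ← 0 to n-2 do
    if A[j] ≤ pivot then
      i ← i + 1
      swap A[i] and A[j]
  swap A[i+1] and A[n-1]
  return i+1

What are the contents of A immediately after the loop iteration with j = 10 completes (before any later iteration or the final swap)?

[4, 5, 12, 6, 20, 19, 21, 22, 15, 18, 14, 16, 13]

pivot = A[12] = 13; i = -1
j=0: A[0]=4 ≤ 13 → i=0, swap A[0],A[0] (no change) → [4, 15, 21, 5, 20, 19, 12, 22, 6, 18, 14, 16, 13]
j=1: A[1]=15 > 13 → no swap
j=2: A[2]=21 > 13 → no swap
j=3: A[3]=5 ≤ 13 → i=1, swap A[1],A[3] → [4, 5, 21, 15, 20, 19, 12, 22, 6, 18, 14, 16, 13]
j=4: A[4]=20 > 13 → no swap
j=5: A[5]=19 > 13 → no swap
j=6: A[6]=12 ≤ 13 → i=2, swap A[2],A[6] → [4, 5, 12, 15, 20, 19, 21, 22, 6, 18, 14, 16, 13]
j=7: A[7]=22 > 13 → no swap
j=8: A[8]=6 ≤ 13 → i=3, swap A[3],A[8] → [4, 5, 12, 6, 20, 19, 21, 22, 15, 18, 14, 16, 13]
j=9: A[9]=18 > 13 → no swap
j=10: A[10]=14 > 13 → no swap
(after j=10) A = [4, 5, 12, 6, 20, 19, 21, 22, 15, 18, 14, 16, 13]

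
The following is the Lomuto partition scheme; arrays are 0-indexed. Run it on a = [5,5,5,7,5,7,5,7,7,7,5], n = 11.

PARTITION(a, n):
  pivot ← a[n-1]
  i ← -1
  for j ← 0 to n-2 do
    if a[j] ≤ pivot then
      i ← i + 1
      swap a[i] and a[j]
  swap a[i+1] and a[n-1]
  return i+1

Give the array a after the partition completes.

pivot = a[10] = 5; i = -1
j=0: a[0]=5 ≤ 5 → i=0, swap a[0],a[0] (no change) → [5,5,5,7,5,7,5,7,7,7,5]
j=1: a[1]=5 ≤ 5 → i=1, swap a[1],a[1] (no change) → [5,5,5,7,5,7,5,7,7,7,5]
j=2: a[2]=5 ≤ 5 → i=2, swap a[2],a[2] (no change) → [5,5,5,7,5,7,5,7,7,7,5]
j=3: a[3]=7 > 5 → no swap
j=4: a[4]=5 ≤ 5 → i=3, swap a[3],a[4] → [5,5,5,5,7,7,5,7,7,7,5]
j=5: a[5]=7 > 5 → no swap
j=6: a[6]=5 ≤ 5 → i=4, swap a[4],a[6] → [5,5,5,5,5,7,7,7,7,7,5]
j=7: a[7]=7 > 5 → no swap
j=8: a[8]=7 > 5 → no swap
j=9: a[9]=7 > 5 → no swap
final swap a[5],a[10] → [5,5,5,5,5,5,7,7,7,7,7]; return 5

[5,5,5,5,5,5,7,7,7,7,7]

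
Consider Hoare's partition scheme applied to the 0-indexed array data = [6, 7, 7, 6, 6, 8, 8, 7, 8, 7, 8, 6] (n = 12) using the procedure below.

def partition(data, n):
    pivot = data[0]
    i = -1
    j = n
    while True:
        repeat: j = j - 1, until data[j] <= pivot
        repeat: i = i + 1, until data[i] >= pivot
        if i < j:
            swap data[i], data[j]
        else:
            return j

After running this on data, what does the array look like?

pivot=6
j stops at 11 (6), i stops at 0 (6); swap ⇒ [6, 7, 7, 6, 6, 8, 8, 7, 8, 7, 8, 6]
j stops at 4 (6), i stops at 1 (7); swap ⇒ [6, 6, 7, 6, 7, 8, 8, 7, 8, 7, 8, 6]
j stops at 3 (6), i stops at 2 (7); swap ⇒ [6, 6, 6, 7, 7, 8, 8, 7, 8, 7, 8, 6]
j stops at 2, i stops at 3; i≥j ⇒ return 2. data=[6, 6, 6, 7, 7, 8, 8, 7, 8, 7, 8, 6]

[6, 6, 6, 7, 7, 8, 8, 7, 8, 7, 8, 6]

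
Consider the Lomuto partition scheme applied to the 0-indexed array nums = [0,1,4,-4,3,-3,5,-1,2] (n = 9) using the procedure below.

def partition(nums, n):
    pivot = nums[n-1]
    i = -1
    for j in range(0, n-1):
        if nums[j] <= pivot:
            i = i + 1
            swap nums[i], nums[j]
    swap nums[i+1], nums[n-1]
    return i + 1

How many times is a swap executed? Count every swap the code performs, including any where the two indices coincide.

pivot = nums[8] = 2; i = -1
j=0: nums[0]=0 ≤ 2 → i=0, swap nums[0],nums[0] (no change) → [0,1,4,-4,3,-3,5,-1,2]
j=1: nums[1]=1 ≤ 2 → i=1, swap nums[1],nums[1] (no change) → [0,1,4,-4,3,-3,5,-1,2]
j=2: nums[2]=4 > 2 → no swap
j=3: nums[3]=-4 ≤ 2 → i=2, swap nums[2],nums[3] → [0,1,-4,4,3,-3,5,-1,2]
j=4: nums[4]=3 > 2 → no swap
j=5: nums[5]=-3 ≤ 2 → i=3, swap nums[3],nums[5] → [0,1,-4,-3,3,4,5,-1,2]
j=6: nums[6]=5 > 2 → no swap
j=7: nums[7]=-1 ≤ 2 → i=4, swap nums[4],nums[7] → [0,1,-4,-3,-1,4,5,3,2]
final swap nums[5],nums[8] → [0,1,-4,-3,-1,2,5,3,4]; return 5

6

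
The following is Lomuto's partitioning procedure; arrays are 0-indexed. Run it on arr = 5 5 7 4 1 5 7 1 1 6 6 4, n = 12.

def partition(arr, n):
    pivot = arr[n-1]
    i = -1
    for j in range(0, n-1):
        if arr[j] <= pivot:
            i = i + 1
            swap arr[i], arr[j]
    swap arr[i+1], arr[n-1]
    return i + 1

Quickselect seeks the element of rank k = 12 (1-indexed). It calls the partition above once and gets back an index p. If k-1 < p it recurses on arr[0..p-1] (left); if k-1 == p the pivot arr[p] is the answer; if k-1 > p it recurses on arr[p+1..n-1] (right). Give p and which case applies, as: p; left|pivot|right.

4; right

pivot = arr[11] = 4; i = -1
j=0: arr[0]=5 > 4 → no swap
j=1: arr[1]=5 > 4 → no swap
j=2: arr[2]=7 > 4 → no swap
j=3: arr[3]=4 ≤ 4 → i=0, swap arr[0],arr[3] → 4 5 7 5 1 5 7 1 1 6 6 4
j=4: arr[4]=1 ≤ 4 → i=1, swap arr[1],arr[4] → 4 1 7 5 5 5 7 1 1 6 6 4
j=5: arr[5]=5 > 4 → no swap
j=6: arr[6]=7 > 4 → no swap
j=7: arr[7]=1 ≤ 4 → i=2, swap arr[2],arr[7] → 4 1 1 5 5 5 7 7 1 6 6 4
j=8: arr[8]=1 ≤ 4 → i=3, swap arr[3],arr[8] → 4 1 1 1 5 5 7 7 5 6 6 4
j=9: arr[9]=6 > 4 → no swap
j=10: arr[10]=6 > 4 → no swap
final swap arr[4],arr[11] → 4 1 1 1 4 5 7 7 5 6 6 5; return 4
p = 4; k-1 = 11 > 4 ⇒ right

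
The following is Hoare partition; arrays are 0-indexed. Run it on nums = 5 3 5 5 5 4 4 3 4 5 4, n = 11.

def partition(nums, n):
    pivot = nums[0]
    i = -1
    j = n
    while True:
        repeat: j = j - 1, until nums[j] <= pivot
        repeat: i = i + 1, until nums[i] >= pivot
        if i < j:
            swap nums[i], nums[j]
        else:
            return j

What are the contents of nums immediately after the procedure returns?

pivot = nums[0] = 5; i = -1, j = 11
j→10 (nums[10]=4≤5), i→0 (nums[0]=5≥5); i<j, swap → 4 3 5 5 5 4 4 3 4 5 5
j→9 (nums[9]=5≤5), i→2 (nums[2]=5≥5); i<j, swap → 4 3 5 5 5 4 4 3 4 5 5
j→8 (nums[8]=4≤5), i→3 (nums[3]=5≥5); i<j, swap → 4 3 5 4 5 4 4 3 5 5 5
j→7 (nums[7]=3≤5), i→4 (nums[4]=5≥5); i<j, swap → 4 3 5 4 3 4 4 5 5 5 5
j→6, i→7; i≥j, return j=6. nums = 4 3 5 4 3 4 4 5 5 5 5

4 3 5 4 3 4 4 5 5 5 5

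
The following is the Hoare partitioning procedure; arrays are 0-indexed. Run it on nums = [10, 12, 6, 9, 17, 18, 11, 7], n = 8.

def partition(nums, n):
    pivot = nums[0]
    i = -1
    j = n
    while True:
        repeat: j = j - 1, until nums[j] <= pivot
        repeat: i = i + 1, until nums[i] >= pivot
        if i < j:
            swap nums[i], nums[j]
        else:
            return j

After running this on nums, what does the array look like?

[7, 9, 6, 12, 17, 18, 11, 10]

pivot=10
j stops at 7 (7), i stops at 0 (10); swap ⇒ [7, 12, 6, 9, 17, 18, 11, 10]
j stops at 3 (9), i stops at 1 (12); swap ⇒ [7, 9, 6, 12, 17, 18, 11, 10]
j stops at 2, i stops at 3; i≥j ⇒ return 2. nums=[7, 9, 6, 12, 17, 18, 11, 10]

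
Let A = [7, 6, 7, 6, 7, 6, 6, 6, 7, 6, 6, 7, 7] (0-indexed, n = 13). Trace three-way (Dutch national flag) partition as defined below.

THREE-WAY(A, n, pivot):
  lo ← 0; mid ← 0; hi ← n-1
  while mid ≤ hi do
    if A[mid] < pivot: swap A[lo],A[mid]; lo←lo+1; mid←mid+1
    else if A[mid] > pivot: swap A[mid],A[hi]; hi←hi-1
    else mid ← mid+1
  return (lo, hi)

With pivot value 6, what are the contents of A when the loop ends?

pivot = 6; lo=0, mid=0, hi=12
A[mid]=7>6: swap A[0],A[12]; hi=11 → [7, 6, 7, 6, 7, 6, 6, 6, 7, 6, 6, 7, 7]
A[mid]=7>6: swap A[0],A[11]; hi=10 → [7, 6, 7, 6, 7, 6, 6, 6, 7, 6, 6, 7, 7]
A[mid]=7>6: swap A[0],A[10]; hi=9 → [6, 6, 7, 6, 7, 6, 6, 6, 7, 6, 7, 7, 7]
A[mid]=6=6: mid=1
A[mid]=6=6: mid=2
A[mid]=7>6: swap A[2],A[9]; hi=8 → [6, 6, 6, 6, 7, 6, 6, 6, 7, 7, 7, 7, 7]
A[mid]=6=6: mid=3
A[mid]=6=6: mid=4
A[mid]=7>6: swap A[4],A[8]; hi=7 → [6, 6, 6, 6, 7, 6, 6, 6, 7, 7, 7, 7, 7]
A[mid]=7>6: swap A[4],A[7]; hi=6 → [6, 6, 6, 6, 6, 6, 6, 7, 7, 7, 7, 7, 7]
A[mid]=6=6: mid=5
A[mid]=6=6: mid=6
A[mid]=6=6: mid=7
end: lo=0, hi=6; A = [6, 6, 6, 6, 6, 6, 6, 7, 7, 7, 7, 7, 7]

[6, 6, 6, 6, 6, 6, 6, 7, 7, 7, 7, 7, 7]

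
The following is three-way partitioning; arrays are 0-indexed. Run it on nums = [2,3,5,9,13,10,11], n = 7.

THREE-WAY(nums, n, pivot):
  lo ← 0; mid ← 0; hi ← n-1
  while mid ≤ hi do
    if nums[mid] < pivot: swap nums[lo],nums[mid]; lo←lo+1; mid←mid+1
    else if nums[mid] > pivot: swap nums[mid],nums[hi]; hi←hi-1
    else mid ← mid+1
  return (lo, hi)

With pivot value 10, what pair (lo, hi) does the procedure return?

pivot = 10; lo=0, mid=0, hi=6
nums[mid]=2<10: swap nums[0],nums[0]; lo=1,mid=1 → [2,3,5,9,13,10,11]
nums[mid]=3<10: swap nums[1],nums[1]; lo=2,mid=2 → [2,3,5,9,13,10,11]
nums[mid]=5<10: swap nums[2],nums[2]; lo=3,mid=3 → [2,3,5,9,13,10,11]
nums[mid]=9<10: swap nums[3],nums[3]; lo=4,mid=4 → [2,3,5,9,13,10,11]
nums[mid]=13>10: swap nums[4],nums[6]; hi=5 → [2,3,5,9,11,10,13]
nums[mid]=11>10: swap nums[4],nums[5]; hi=4 → [2,3,5,9,10,11,13]
nums[mid]=10=10: mid=5
end: lo=4, hi=4; nums = [2,3,5,9,10,11,13]

(4, 4)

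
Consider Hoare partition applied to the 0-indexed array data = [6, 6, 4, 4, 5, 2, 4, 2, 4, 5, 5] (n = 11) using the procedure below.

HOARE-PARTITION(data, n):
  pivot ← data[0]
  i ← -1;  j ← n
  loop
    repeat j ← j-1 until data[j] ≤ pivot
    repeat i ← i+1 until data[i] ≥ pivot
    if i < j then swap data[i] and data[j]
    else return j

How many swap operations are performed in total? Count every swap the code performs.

2

pivot=6
j stops at 10 (5), i stops at 0 (6); swap ⇒ [5, 6, 4, 4, 5, 2, 4, 2, 4, 5, 6]
j stops at 9 (5), i stops at 1 (6); swap ⇒ [5, 5, 4, 4, 5, 2, 4, 2, 4, 6, 6]
j stops at 8, i stops at 9; i≥j ⇒ return 8. data=[5, 5, 4, 4, 5, 2, 4, 2, 4, 6, 6]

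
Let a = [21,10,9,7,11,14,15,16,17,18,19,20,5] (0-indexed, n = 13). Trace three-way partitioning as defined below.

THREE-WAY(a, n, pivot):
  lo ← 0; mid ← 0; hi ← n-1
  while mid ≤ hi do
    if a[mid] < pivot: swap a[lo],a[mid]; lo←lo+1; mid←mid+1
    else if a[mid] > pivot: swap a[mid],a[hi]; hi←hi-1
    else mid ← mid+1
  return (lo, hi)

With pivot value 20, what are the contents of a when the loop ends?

pivot = 20; lo=0, mid=0, hi=12
a[mid]=21>20: swap a[0],a[12]; hi=11 → [5,10,9,7,11,14,15,16,17,18,19,20,21]
a[mid]=5<20: swap a[0],a[0]; lo=1,mid=1 → [5,10,9,7,11,14,15,16,17,18,19,20,21]
a[mid]=10<20: swap a[1],a[1]; lo=2,mid=2 → [5,10,9,7,11,14,15,16,17,18,19,20,21]
a[mid]=9<20: swap a[2],a[2]; lo=3,mid=3 → [5,10,9,7,11,14,15,16,17,18,19,20,21]
a[mid]=7<20: swap a[3],a[3]; lo=4,mid=4 → [5,10,9,7,11,14,15,16,17,18,19,20,21]
a[mid]=11<20: swap a[4],a[4]; lo=5,mid=5 → [5,10,9,7,11,14,15,16,17,18,19,20,21]
a[mid]=14<20: swap a[5],a[5]; lo=6,mid=6 → [5,10,9,7,11,14,15,16,17,18,19,20,21]
a[mid]=15<20: swap a[6],a[6]; lo=7,mid=7 → [5,10,9,7,11,14,15,16,17,18,19,20,21]
a[mid]=16<20: swap a[7],a[7]; lo=8,mid=8 → [5,10,9,7,11,14,15,16,17,18,19,20,21]
a[mid]=17<20: swap a[8],a[8]; lo=9,mid=9 → [5,10,9,7,11,14,15,16,17,18,19,20,21]
a[mid]=18<20: swap a[9],a[9]; lo=10,mid=10 → [5,10,9,7,11,14,15,16,17,18,19,20,21]
a[mid]=19<20: swap a[10],a[10]; lo=11,mid=11 → [5,10,9,7,11,14,15,16,17,18,19,20,21]
a[mid]=20=20: mid=12
end: lo=11, hi=11; a = [5,10,9,7,11,14,15,16,17,18,19,20,21]

[5,10,9,7,11,14,15,16,17,18,19,20,21]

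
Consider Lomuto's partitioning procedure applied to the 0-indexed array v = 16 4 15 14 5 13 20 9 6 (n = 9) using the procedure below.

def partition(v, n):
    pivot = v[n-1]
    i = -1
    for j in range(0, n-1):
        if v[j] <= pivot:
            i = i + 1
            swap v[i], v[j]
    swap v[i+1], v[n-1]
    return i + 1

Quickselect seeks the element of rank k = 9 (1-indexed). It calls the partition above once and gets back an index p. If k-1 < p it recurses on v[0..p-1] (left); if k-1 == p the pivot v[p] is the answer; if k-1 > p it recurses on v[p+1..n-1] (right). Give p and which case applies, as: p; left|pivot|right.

pivot = v[8] = 6; i = -1
j=0: v[0]=16 > 6 → no swap
j=1: v[1]=4 ≤ 6 → i=0, swap v[0],v[1] → 4 16 15 14 5 13 20 9 6
j=2: v[2]=15 > 6 → no swap
j=3: v[3]=14 > 6 → no swap
j=4: v[4]=5 ≤ 6 → i=1, swap v[1],v[4] → 4 5 15 14 16 13 20 9 6
j=5: v[5]=13 > 6 → no swap
j=6: v[6]=20 > 6 → no swap
j=7: v[7]=9 > 6 → no swap
final swap v[2],v[8] → 4 5 6 14 16 13 20 9 15; return 2
p = 2; k-1 = 8 > 2 ⇒ right

2; right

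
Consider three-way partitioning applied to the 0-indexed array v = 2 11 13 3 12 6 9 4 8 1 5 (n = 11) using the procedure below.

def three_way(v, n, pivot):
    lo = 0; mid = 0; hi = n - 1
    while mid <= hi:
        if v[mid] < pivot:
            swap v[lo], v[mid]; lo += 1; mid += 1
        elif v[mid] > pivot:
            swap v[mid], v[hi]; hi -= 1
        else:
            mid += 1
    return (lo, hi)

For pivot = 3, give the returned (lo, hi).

(2, 2)

pivot = 3; lo=0, mid=0, hi=10
v[mid]=2<3: swap v[0],v[0]; lo=1,mid=1 → 2 11 13 3 12 6 9 4 8 1 5
v[mid]=11>3: swap v[1],v[10]; hi=9 → 2 5 13 3 12 6 9 4 8 1 11
v[mid]=5>3: swap v[1],v[9]; hi=8 → 2 1 13 3 12 6 9 4 8 5 11
v[mid]=1<3: swap v[1],v[1]; lo=2,mid=2 → 2 1 13 3 12 6 9 4 8 5 11
v[mid]=13>3: swap v[2],v[8]; hi=7 → 2 1 8 3 12 6 9 4 13 5 11
v[mid]=8>3: swap v[2],v[7]; hi=6 → 2 1 4 3 12 6 9 8 13 5 11
v[mid]=4>3: swap v[2],v[6]; hi=5 → 2 1 9 3 12 6 4 8 13 5 11
v[mid]=9>3: swap v[2],v[5]; hi=4 → 2 1 6 3 12 9 4 8 13 5 11
v[mid]=6>3: swap v[2],v[4]; hi=3 → 2 1 12 3 6 9 4 8 13 5 11
v[mid]=12>3: swap v[2],v[3]; hi=2 → 2 1 3 12 6 9 4 8 13 5 11
v[mid]=3=3: mid=3
end: lo=2, hi=2; v = 2 1 3 12 6 9 4 8 13 5 11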